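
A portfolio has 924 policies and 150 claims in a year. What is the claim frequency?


frequency = claims / policies
= 150 / 924
= 0.1623


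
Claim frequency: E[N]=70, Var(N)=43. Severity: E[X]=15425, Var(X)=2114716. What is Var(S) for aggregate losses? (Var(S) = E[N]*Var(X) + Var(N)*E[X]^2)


Var(S) = E[N]*Var(X) + Var(N)*E[X]^2
= 70*2114716 + 43*15425^2
= 148030120 + 10231016875
= 1.0379e+10


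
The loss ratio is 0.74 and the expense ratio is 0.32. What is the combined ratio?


Combined ratio = loss ratio + expense ratio
= 0.74 + 0.32
= 1.06


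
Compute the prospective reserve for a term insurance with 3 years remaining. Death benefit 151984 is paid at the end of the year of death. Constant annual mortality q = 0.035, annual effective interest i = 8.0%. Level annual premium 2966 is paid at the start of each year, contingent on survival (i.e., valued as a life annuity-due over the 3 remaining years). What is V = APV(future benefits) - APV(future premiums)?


v = 1/(1+i) = 0.925926
APV(future benefits) per unit = sum_{k=0}^{2} k_p_x * q * v^(k+1) = 0.087237
APV(future benefits) = 151984 * 0.087237 = 13258.674
Life annuity-due factor ä_{x:3} = sum_{k=0}^{2} k_p_x * v^k = 2.691894
APV(future premiums) = 2966 * 2.691894 = 7984.1572
V = 13258.674 - 7984.1572
= 5274.5168


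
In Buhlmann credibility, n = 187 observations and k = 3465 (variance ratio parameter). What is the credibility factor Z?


Z = n / (n + k)
= 187 / (187 + 3465)
= 187 / 3652
= 0.0512


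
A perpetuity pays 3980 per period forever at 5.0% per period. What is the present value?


PV = PMT / i
= 3980 / 0.05
= 79600.0


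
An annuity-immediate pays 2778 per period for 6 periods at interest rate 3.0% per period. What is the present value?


PV = PMT * (1 - (1+i)^(-n)) / i
= 2778 * (1 - (1+0.03)^(-6)) / 0.03
= 2778 * (1 - 0.837484) / 0.03
= 2778 * 5.417191
= 15048.9578


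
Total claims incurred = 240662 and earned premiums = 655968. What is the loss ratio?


Loss ratio = claims / premiums
= 240662 / 655968
= 0.3669


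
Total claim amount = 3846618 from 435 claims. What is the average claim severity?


severity = total / number
= 3846618 / 435
= 8842.8


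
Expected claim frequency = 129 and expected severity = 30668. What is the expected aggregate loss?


E[S] = E[N] * E[X]
= 129 * 30668
= 3.9562e+06


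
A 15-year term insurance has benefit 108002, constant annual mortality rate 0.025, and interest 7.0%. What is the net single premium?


NSP = benefit * sum_{k=0}^{n-1} k_p_x * q * v^(k+1)
With constant q=0.025, v=0.934579
Sum = 0.197916
NSP = 108002 * 0.197916
= 21375.2848


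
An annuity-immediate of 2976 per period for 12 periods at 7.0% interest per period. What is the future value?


FV = PMT * ((1+i)^n - 1) / i
= 2976 * ((1.07)^12 - 1) / 0.07
= 2976 * (2.252192 - 1) / 0.07
= 53236.031


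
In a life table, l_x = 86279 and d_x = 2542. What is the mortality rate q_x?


q_x = d_x / l_x
= 2542 / 86279
= 0.0295


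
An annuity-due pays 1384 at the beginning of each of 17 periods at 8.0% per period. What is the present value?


PV_due = PMT * (1-(1+i)^(-n))/i * (1+i)
PV_immediate = 12624.3471
PV_due = 12624.3471 * 1.08
= 13634.2949


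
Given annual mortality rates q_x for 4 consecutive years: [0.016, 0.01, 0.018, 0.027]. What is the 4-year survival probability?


p_k = 1 - q_k for each year
Survival = product of (1 - q_k)
= 0.984 * 0.99 * 0.982 * 0.973
= 0.9308


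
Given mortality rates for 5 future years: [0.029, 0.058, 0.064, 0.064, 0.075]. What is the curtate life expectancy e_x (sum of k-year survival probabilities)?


e_x = sum_{k=1}^{n} k_p_x
k_p_x values:
  1_p_x = 0.971
  2_p_x = 0.914682
  3_p_x = 0.856142
  4_p_x = 0.801349
  5_p_x = 0.741248
e_x = 4.2844


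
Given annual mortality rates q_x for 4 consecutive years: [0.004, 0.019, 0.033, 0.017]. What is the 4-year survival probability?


p_k = 1 - q_k for each year
Survival = product of (1 - q_k)
= 0.996 * 0.981 * 0.967 * 0.983
= 0.9288


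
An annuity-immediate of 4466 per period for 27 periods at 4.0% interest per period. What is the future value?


FV = PMT * ((1+i)^n - 1) / i
= 4466 * ((1.04)^27 - 1) / 0.04
= 4466 * (2.883369 - 1) / 0.04
= 210278.1015


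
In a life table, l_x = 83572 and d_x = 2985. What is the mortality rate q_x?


q_x = d_x / l_x
= 2985 / 83572
= 0.0357


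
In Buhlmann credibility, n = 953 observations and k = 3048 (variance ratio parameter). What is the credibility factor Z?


Z = n / (n + k)
= 953 / (953 + 3048)
= 953 / 4001
= 0.2382


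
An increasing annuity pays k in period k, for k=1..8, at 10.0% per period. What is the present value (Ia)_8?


(Ia)_n = sum_{k=1}^{n} k * v^k, v = 1/(1+i)
v = 0.909091
Sum computed term by term:
(Ia)_8 = 21.3636


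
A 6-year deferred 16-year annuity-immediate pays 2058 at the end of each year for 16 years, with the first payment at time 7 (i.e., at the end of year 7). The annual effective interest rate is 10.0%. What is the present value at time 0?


PV at time 6 of the 16-year annuity-immediate:
a_n = 2058 * (1-(1+0.1)^(-16))/0.1 = 16101.1924
Discount back 6 years to time 0:
PV = 16101.1924 * (1+0.1)^(-6)
= 16101.1924 * 0.564474
= 9088.7033


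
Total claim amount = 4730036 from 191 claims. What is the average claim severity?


severity = total / number
= 4730036 / 191
= 24764.5864


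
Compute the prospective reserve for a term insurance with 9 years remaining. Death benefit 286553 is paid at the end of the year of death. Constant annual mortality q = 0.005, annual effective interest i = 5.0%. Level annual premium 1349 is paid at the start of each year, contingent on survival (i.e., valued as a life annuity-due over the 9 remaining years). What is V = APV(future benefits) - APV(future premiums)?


v = 1/(1+i) = 0.952381
APV(future benefits) per unit = sum_{k=0}^{8} k_p_x * q * v^(k+1) = 0.034893
APV(future benefits) = 286553 * 0.034893 = 9998.7474
Life annuity-due factor ä_{x:9} = sum_{k=0}^{8} k_p_x * v^k = 7.327569
APV(future premiums) = 1349 * 7.327569 = 9884.8909
V = 9998.7474 - 9884.8909
= 113.8565


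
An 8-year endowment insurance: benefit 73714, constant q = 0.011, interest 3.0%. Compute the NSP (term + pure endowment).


Term component = 5486.956
Pure endowment = 8_p_x * v^8 * benefit = 0.915314 * 0.789409 * 73714 = 53262.6185
NSP = 58749.5745


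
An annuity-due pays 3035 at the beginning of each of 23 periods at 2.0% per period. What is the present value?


PV_due = PMT * (1-(1+i)^(-n))/i * (1+i)
PV_immediate = 55516.8395
PV_due = 55516.8395 * 1.02
= 56627.1763


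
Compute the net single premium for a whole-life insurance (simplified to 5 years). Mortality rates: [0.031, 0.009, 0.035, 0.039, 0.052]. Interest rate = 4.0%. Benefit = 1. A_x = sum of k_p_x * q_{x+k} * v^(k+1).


v = 0.961538
Year 0: k_p_x=1.0, q=0.031, term=0.029808
Year 1: k_p_x=0.969, q=0.009, term=0.008063
Year 2: k_p_x=0.960279, q=0.035, term=0.029879
Year 3: k_p_x=0.926669, q=0.039, term=0.030893
Year 4: k_p_x=0.890529, q=0.052, term=0.038061
A_x = 0.1367


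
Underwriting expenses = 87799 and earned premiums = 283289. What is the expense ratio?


Expense ratio = expenses / premiums
= 87799 / 283289
= 0.3099


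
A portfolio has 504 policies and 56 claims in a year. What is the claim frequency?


frequency = claims / policies
= 56 / 504
= 0.1111


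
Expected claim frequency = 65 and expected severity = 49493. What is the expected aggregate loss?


E[S] = E[N] * E[X]
= 65 * 49493
= 3.2170e+06


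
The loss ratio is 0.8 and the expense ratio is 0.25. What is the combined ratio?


Combined ratio = loss ratio + expense ratio
= 0.8 + 0.25
= 1.05


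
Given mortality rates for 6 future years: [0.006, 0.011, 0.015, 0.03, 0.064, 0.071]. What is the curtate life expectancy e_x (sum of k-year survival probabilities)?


e_x = sum_{k=1}^{n} k_p_x
k_p_x values:
  1_p_x = 0.994
  2_p_x = 0.983066
  3_p_x = 0.96832
  4_p_x = 0.93927
  5_p_x = 0.879157
  6_p_x = 0.816737
e_x = 5.5806


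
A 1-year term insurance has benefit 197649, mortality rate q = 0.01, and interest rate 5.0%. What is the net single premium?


NSP = benefit * q * v
v = 1/(1+i) = 0.952381
NSP = 197649 * 0.01 * 0.952381
= 1882.3714


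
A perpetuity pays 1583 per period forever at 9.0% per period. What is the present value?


PV = PMT / i
= 1583 / 0.09
= 17588.8889


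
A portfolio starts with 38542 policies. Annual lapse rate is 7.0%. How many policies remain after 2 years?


remaining = initial * (1 - lapse)^years
= 38542 * (1 - 0.07)^2
= 38542 * 0.8649
= 33334.9758


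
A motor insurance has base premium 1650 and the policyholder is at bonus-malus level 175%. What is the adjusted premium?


adjusted = base * BM_level / 100
= 1650 * 175 / 100
= 1650 * 1.75
= 2887.5


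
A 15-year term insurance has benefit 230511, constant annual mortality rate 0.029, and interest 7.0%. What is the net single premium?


NSP = benefit * sum_{k=0}^{n-1} k_p_x * q * v^(k+1)
With constant q=0.029, v=0.934579
Sum = 0.224649
NSP = 230511 * 0.224649
= 51784.0942


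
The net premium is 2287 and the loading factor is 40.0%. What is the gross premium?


Gross = net * (1 + loading)
= 2287 * (1 + 0.4)
= 2287 * 1.4
= 3201.8


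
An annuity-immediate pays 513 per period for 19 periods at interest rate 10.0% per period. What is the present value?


PV = PMT * (1 - (1+i)^(-n)) / i
= 513 * (1 - (1+0.1)^(-19)) / 0.1
= 513 * (1 - 0.163508) / 0.1
= 513 * 8.36492
= 4291.204


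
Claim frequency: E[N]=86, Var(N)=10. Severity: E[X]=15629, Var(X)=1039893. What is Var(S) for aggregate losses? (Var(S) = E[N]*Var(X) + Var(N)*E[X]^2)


Var(S) = E[N]*Var(X) + Var(N)*E[X]^2
= 86*1039893 + 10*15629^2
= 89430798 + 2442656410
= 2.5321e+09


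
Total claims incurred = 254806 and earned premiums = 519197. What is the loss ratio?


Loss ratio = claims / premiums
= 254806 / 519197
= 0.4908


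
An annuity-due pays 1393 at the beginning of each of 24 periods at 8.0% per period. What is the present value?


PV_due = PMT * (1-(1+i)^(-n))/i * (1+i)
PV_immediate = 14666.5603
PV_due = 14666.5603 * 1.08
= 15839.8851


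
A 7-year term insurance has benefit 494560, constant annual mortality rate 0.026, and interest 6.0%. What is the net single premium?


NSP = benefit * sum_{k=0}^{n-1} k_p_x * q * v^(k+1)
With constant q=0.026, v=0.943396
Sum = 0.135122
NSP = 494560 * 0.135122
= 66825.7531


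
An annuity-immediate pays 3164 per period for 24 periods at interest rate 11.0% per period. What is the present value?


PV = PMT * (1 - (1+i)^(-n)) / i
= 3164 * (1 - (1+0.11)^(-24)) / 0.11
= 3164 * (1 - 0.081705) / 0.11
= 3164 * 8.348137
= 26413.5041


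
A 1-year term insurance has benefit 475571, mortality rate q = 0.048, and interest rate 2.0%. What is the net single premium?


NSP = benefit * q * v
v = 1/(1+i) = 0.980392
NSP = 475571 * 0.048 * 0.980392
= 22379.8118


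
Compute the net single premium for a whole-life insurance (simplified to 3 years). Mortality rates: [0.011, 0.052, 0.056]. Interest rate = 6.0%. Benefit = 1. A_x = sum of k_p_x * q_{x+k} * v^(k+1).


v = 0.943396
Year 0: k_p_x=1.0, q=0.011, term=0.010377
Year 1: k_p_x=0.989, q=0.052, term=0.045771
Year 2: k_p_x=0.937572, q=0.056, term=0.044083
A_x = 0.1002


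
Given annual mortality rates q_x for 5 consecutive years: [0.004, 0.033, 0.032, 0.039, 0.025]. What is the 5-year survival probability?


p_k = 1 - q_k for each year
Survival = product of (1 - q_k)
= 0.996 * 0.967 * 0.968 * 0.961 * 0.975
= 0.8736


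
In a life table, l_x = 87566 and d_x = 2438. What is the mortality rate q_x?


q_x = d_x / l_x
= 2438 / 87566
= 0.0278


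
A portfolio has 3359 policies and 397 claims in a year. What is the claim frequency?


frequency = claims / policies
= 397 / 3359
= 0.1182


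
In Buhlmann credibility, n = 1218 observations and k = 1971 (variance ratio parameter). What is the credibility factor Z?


Z = n / (n + k)
= 1218 / (1218 + 1971)
= 1218 / 3189
= 0.3819


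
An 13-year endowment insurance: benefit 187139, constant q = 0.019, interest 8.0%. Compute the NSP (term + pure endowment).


Term component = 25624.248
Pure endowment = 13_p_x * v^13 * benefit = 0.779286 * 0.367698 * 187139 = 53623.1817
NSP = 79247.4297


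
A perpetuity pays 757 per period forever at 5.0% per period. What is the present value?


PV = PMT / i
= 757 / 0.05
= 15140.0


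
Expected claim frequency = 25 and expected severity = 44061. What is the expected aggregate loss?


E[S] = E[N] * E[X]
= 25 * 44061
= 1.1015e+06


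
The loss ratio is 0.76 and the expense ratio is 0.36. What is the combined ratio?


Combined ratio = loss ratio + expense ratio
= 0.76 + 0.36
= 1.12


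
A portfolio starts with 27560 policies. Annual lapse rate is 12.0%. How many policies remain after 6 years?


remaining = initial * (1 - lapse)^years
= 27560 * (1 - 0.12)^6
= 27560 * 0.464404
= 12798.9766


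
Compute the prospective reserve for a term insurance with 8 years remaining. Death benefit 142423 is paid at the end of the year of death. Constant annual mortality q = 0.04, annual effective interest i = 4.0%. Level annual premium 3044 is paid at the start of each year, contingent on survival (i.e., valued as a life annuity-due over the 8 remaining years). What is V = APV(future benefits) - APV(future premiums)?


v = 1/(1+i) = 0.961538
APV(future benefits) per unit = sum_{k=0}^{7} k_p_x * q * v^(k+1) = 0.236444
APV(future benefits) = 142423 * 0.236444 = 33675.0425
Life annuity-due factor ä_{x:8} = sum_{k=0}^{7} k_p_x * v^k = 6.14754
APV(future premiums) = 3044 * 6.14754 = 18713.1121
V = 33675.0425 - 18713.1121
= 14961.9304


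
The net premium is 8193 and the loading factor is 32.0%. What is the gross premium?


Gross = net * (1 + loading)
= 8193 * (1 + 0.32)
= 8193 * 1.32
= 10814.76


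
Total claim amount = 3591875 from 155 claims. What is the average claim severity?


severity = total / number
= 3591875 / 155
= 23173.3871


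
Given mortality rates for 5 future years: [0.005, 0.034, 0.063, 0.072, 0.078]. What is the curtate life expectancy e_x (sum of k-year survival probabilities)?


e_x = sum_{k=1}^{n} k_p_x
k_p_x values:
  1_p_x = 0.995
  2_p_x = 0.96117
  3_p_x = 0.900616
  4_p_x = 0.835772
  5_p_x = 0.770582
e_x = 4.4631


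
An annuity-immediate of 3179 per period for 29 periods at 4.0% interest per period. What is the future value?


FV = PMT * ((1+i)^n - 1) / i
= 3179 * ((1.04)^29 - 1) / 0.04
= 3179 * (3.118651 - 1) / 0.04
= 168379.8241


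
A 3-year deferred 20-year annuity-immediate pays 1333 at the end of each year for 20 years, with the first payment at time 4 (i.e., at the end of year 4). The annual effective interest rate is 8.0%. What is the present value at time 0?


PV at time 3 of the 20-year annuity-immediate:
a_n = 1333 * (1-(1+0.08)^(-20))/0.08 = 13087.5905
Discount back 3 years to time 0:
PV = 13087.5905 * (1+0.08)^(-3)
= 13087.5905 * 0.793832
= 10389.3513


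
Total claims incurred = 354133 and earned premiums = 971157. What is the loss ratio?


Loss ratio = claims / premiums
= 354133 / 971157
= 0.3647


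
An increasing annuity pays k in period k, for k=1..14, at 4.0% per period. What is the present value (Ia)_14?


(Ia)_n = sum_{k=1}^{n} k * v^k, v = 1/(1+i)
v = 0.961538
Sum computed term by term:
(Ia)_14 = 72.5249


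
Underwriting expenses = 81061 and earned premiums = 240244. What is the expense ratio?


Expense ratio = expenses / premiums
= 81061 / 240244
= 0.3374


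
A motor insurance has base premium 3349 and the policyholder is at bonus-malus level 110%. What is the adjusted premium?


adjusted = base * BM_level / 100
= 3349 * 110 / 100
= 3349 * 1.1
= 3683.9


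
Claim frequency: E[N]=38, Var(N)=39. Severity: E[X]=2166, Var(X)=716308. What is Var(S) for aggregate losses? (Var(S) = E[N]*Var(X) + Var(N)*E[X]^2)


Var(S) = E[N]*Var(X) + Var(N)*E[X]^2
= 38*716308 + 39*2166^2
= 27219704 + 182970684
= 2.1019e+08


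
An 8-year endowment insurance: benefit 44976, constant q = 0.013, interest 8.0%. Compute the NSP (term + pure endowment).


Term component = 3227.9048
Pure endowment = 8_p_x * v^8 * benefit = 0.900611 * 0.540269 * 44976 = 21884.0655
NSP = 25111.9703


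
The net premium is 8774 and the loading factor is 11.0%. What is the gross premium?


Gross = net * (1 + loading)
= 8774 * (1 + 0.11)
= 8774 * 1.11
= 9739.14


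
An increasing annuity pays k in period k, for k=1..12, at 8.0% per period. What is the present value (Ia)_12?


(Ia)_n = sum_{k=1}^{n} k * v^k, v = 1/(1+i)
v = 0.925926
Sum computed term by term:
(Ia)_12 = 42.17


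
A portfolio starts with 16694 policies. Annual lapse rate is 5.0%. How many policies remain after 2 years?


remaining = initial * (1 - lapse)^years
= 16694 * (1 - 0.05)^2
= 16694 * 0.9025
= 15066.335


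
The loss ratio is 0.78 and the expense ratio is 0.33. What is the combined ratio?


Combined ratio = loss ratio + expense ratio
= 0.78 + 0.33
= 1.11


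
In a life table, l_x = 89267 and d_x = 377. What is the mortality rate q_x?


q_x = d_x / l_x
= 377 / 89267
= 0.0042


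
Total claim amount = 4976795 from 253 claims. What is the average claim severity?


severity = total / number
= 4976795 / 253
= 19671.1265


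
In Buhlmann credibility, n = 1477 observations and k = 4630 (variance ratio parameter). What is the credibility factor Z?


Z = n / (n + k)
= 1477 / (1477 + 4630)
= 1477 / 6107
= 0.2419


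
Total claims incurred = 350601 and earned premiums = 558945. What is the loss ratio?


Loss ratio = claims / premiums
= 350601 / 558945
= 0.6273


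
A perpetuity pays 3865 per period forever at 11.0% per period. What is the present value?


PV = PMT / i
= 3865 / 0.11
= 35136.3636


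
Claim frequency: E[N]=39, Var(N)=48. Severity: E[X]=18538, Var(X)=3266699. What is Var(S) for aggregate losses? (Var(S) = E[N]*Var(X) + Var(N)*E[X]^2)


Var(S) = E[N]*Var(X) + Var(N)*E[X]^2
= 39*3266699 + 48*18538^2
= 127401261 + 16495557312
= 1.6623e+10


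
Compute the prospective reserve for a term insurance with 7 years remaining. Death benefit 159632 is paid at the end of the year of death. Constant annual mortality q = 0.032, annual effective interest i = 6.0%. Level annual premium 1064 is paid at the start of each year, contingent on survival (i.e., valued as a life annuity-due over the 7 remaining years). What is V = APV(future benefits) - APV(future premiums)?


v = 1/(1+i) = 0.943396
APV(future benefits) per unit = sum_{k=0}^{6} k_p_x * q * v^(k+1) = 0.163601
APV(future benefits) = 159632 * 0.163601 = 26115.9667
Life annuity-due factor ä_{x:7} = sum_{k=0}^{6} k_p_x * v^k = 5.419286
APV(future premiums) = 1064 * 5.419286 = 5766.1199
V = 26115.9667 - 5766.1199
= 20349.8468


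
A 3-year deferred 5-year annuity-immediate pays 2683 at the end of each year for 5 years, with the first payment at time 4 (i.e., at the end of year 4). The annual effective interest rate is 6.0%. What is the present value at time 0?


PV at time 3 of the 5-year annuity-immediate:
a_n = 2683 * (1-(1+0.06)^(-5))/0.06 = 11301.772
Discount back 3 years to time 0:
PV = 11301.772 * (1+0.06)^(-3)
= 11301.772 * 0.839619
= 9489.1857


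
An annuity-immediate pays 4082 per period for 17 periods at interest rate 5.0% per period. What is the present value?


PV = PMT * (1 - (1+i)^(-n)) / i
= 4082 * (1 - (1+0.05)^(-17)) / 0.05
= 4082 * (1 - 0.436297) / 0.05
= 4082 * 11.274066
= 46020.7384


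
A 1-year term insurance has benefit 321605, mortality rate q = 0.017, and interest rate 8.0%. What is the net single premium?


NSP = benefit * q * v
v = 1/(1+i) = 0.925926
NSP = 321605 * 0.017 * 0.925926
= 5062.3009


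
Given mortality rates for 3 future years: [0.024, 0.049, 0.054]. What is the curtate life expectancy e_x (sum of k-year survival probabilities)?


e_x = sum_{k=1}^{n} k_p_x
k_p_x values:
  1_p_x = 0.976
  2_p_x = 0.928176
  3_p_x = 0.878054
e_x = 2.7822


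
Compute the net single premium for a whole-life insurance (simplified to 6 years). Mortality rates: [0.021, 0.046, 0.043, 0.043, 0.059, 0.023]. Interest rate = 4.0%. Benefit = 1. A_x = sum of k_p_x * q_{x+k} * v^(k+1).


v = 0.961538
Year 0: k_p_x=1.0, q=0.021, term=0.020192
Year 1: k_p_x=0.979, q=0.046, term=0.041636
Year 2: k_p_x=0.933966, q=0.043, term=0.035703
Year 3: k_p_x=0.893805, q=0.043, term=0.032853
Year 4: k_p_x=0.855372, q=0.059, term=0.04148
Year 5: k_p_x=0.804905, q=0.023, term=0.014631
A_x = 0.1865


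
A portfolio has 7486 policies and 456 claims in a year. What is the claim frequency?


frequency = claims / policies
= 456 / 7486
= 0.0609


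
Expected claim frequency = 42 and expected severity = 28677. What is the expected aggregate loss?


E[S] = E[N] * E[X]
= 42 * 28677
= 1.2044e+06


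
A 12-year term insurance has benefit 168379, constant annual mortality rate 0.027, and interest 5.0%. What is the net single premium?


NSP = benefit * sum_{k=0}^{n-1} k_p_x * q * v^(k+1)
With constant q=0.027, v=0.952381
Sum = 0.210059
NSP = 168379 * 0.210059
= 35369.5233


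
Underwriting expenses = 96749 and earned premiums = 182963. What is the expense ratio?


Expense ratio = expenses / premiums
= 96749 / 182963
= 0.5288


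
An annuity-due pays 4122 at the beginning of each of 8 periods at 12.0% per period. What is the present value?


PV_due = PMT * (1-(1+i)^(-n))/i * (1+i)
PV_immediate = 20476.6111
PV_due = 20476.6111 * 1.12
= 22933.8045


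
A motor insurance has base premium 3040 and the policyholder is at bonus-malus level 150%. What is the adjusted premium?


adjusted = base * BM_level / 100
= 3040 * 150 / 100
= 3040 * 1.5
= 4560.0


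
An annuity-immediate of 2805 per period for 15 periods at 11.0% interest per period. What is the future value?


FV = PMT * ((1+i)^n - 1) / i
= 2805 * ((1.11)^15 - 1) / 0.11
= 2805 * (4.784589 - 1) / 0.11
= 96507.032


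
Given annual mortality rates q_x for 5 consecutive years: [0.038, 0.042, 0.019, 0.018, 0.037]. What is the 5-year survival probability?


p_k = 1 - q_k for each year
Survival = product of (1 - q_k)
= 0.962 * 0.958 * 0.981 * 0.982 * 0.963
= 0.855


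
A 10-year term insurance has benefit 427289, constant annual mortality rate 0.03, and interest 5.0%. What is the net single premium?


NSP = benefit * sum_{k=0}^{n-1} k_p_x * q * v^(k+1)
With constant q=0.03, v=0.952381
Sum = 0.205232
NSP = 427289 * 0.205232
= 87693.4116


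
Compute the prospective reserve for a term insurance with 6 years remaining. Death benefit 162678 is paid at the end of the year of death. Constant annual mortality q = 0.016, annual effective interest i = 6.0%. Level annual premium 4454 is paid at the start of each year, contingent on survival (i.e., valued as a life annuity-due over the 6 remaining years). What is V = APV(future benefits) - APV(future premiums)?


v = 1/(1+i) = 0.943396
APV(future benefits) per unit = sum_{k=0}^{5} k_p_x * q * v^(k+1) = 0.075803
APV(future benefits) = 162678 * 0.075803 = 12331.5296
Life annuity-due factor ä_{x:6} = sum_{k=0}^{5} k_p_x * v^k = 5.021969
APV(future premiums) = 4454 * 5.021969 = 22367.8489
V = 12331.5296 - 22367.8489
= -10036.3193


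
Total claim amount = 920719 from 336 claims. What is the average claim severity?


severity = total / number
= 920719 / 336
= 2740.2351


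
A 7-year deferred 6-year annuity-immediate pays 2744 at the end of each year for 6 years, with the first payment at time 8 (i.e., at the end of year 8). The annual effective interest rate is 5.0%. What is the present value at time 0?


PV at time 7 of the 6-year annuity-immediate:
a_n = 2744 * (1-(1+0.05)^(-6))/0.05 = 13927.699
Discount back 7 years to time 0:
PV = 13927.699 * (1+0.05)^(-7)
= 13927.699 * 0.710681
= 9898.1557


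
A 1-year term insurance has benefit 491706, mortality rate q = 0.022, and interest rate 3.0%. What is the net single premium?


NSP = benefit * q * v
v = 1/(1+i) = 0.970874
NSP = 491706 * 0.022 * 0.970874
= 10502.4583


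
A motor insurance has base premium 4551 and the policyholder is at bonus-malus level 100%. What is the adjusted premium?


adjusted = base * BM_level / 100
= 4551 * 100 / 100
= 4551 * 1.0
= 4551.0


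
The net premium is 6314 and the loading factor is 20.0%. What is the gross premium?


Gross = net * (1 + loading)
= 6314 * (1 + 0.2)
= 6314 * 1.2
= 7576.8


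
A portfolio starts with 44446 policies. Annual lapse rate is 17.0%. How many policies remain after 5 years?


remaining = initial * (1 - lapse)^years
= 44446 * (1 - 0.17)^5
= 44446 * 0.393904
= 17507.46


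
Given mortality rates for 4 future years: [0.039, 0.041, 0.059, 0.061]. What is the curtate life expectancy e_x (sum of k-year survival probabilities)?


e_x = sum_{k=1}^{n} k_p_x
k_p_x values:
  1_p_x = 0.961
  2_p_x = 0.921599
  3_p_x = 0.867225
  4_p_x = 0.814324
e_x = 3.5641


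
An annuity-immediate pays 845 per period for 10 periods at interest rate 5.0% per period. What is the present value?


PV = PMT * (1 - (1+i)^(-n)) / i
= 845 * (1 - (1+0.05)^(-10)) / 0.05
= 845 * (1 - 0.613913) / 0.05
= 845 * 7.721735
= 6524.866


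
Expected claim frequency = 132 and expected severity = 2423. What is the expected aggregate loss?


E[S] = E[N] * E[X]
= 132 * 2423
= 319836


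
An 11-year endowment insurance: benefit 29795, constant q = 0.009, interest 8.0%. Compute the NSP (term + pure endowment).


Term component = 1843.0882
Pure endowment = 11_p_x * v^11 * benefit = 0.905337 * 0.428883 * 29795 = 11568.9056
NSP = 13411.9938


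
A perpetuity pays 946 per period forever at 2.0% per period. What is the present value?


PV = PMT / i
= 946 / 0.02
= 47300.0


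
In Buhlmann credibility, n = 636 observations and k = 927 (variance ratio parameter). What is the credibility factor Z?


Z = n / (n + k)
= 636 / (636 + 927)
= 636 / 1563
= 0.4069


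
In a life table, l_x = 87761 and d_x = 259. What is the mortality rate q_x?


q_x = d_x / l_x
= 259 / 87761
= 0.003


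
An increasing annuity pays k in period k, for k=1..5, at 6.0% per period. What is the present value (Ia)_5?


(Ia)_n = sum_{k=1}^{n} k * v^k, v = 1/(1+i)
v = 0.943396
Sum computed term by term:
(Ia)_5 = 12.1469


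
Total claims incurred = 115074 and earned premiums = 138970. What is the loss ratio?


Loss ratio = claims / premiums
= 115074 / 138970
= 0.828


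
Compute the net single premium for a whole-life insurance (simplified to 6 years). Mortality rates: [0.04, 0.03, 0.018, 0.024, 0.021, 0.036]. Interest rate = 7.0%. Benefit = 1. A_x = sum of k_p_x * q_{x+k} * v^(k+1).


v = 0.934579
Year 0: k_p_x=1.0, q=0.04, term=0.037383
Year 1: k_p_x=0.96, q=0.03, term=0.025155
Year 2: k_p_x=0.9312, q=0.018, term=0.013682
Year 3: k_p_x=0.914438, q=0.024, term=0.016743
Year 4: k_p_x=0.892492, q=0.021, term=0.013363
Year 5: k_p_x=0.87375, q=0.036, term=0.02096
A_x = 0.1273


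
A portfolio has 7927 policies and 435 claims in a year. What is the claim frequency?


frequency = claims / policies
= 435 / 7927
= 0.0549


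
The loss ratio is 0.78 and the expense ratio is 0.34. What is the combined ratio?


Combined ratio = loss ratio + expense ratio
= 0.78 + 0.34
= 1.12


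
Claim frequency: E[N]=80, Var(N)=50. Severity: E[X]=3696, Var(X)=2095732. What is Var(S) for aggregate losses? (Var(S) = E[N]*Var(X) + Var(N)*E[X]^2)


Var(S) = E[N]*Var(X) + Var(N)*E[X]^2
= 80*2095732 + 50*3696^2
= 167658560 + 683020800
= 8.5068e+08


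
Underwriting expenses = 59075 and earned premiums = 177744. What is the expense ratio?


Expense ratio = expenses / premiums
= 59075 / 177744
= 0.3324


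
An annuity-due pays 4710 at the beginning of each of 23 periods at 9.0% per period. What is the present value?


PV_due = PMT * (1-(1+i)^(-n))/i * (1+i)
PV_immediate = 45122.7742
PV_due = 45122.7742 * 1.09
= 49183.8238


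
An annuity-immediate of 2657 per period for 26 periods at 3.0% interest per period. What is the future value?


FV = PMT * ((1+i)^n - 1) / i
= 2657 * ((1.03)^26 - 1) / 0.03
= 2657 * (2.156591 - 1) / 0.03
= 102435.4333


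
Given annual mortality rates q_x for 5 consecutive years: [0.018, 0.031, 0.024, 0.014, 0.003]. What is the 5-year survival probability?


p_k = 1 - q_k for each year
Survival = product of (1 - q_k)
= 0.982 * 0.969 * 0.976 * 0.986 * 0.997
= 0.913


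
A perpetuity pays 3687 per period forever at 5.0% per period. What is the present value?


PV = PMT / i
= 3687 / 0.05
= 73740.0


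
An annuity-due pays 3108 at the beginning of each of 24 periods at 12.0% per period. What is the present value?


PV_due = PMT * (1-(1+i)^(-n))/i * (1+i)
PV_immediate = 24193.6535
PV_due = 24193.6535 * 1.12
= 27096.8919


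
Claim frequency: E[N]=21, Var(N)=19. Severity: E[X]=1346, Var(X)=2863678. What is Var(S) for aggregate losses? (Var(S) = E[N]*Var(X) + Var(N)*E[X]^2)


Var(S) = E[N]*Var(X) + Var(N)*E[X]^2
= 21*2863678 + 19*1346^2
= 60137238 + 34422604
= 9.4560e+07


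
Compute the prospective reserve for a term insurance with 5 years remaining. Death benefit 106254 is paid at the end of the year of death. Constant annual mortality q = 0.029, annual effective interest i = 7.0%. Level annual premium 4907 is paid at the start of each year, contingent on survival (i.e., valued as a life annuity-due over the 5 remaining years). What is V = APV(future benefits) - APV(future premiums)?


v = 1/(1+i) = 0.934579
APV(future benefits) per unit = sum_{k=0}^{4} k_p_x * q * v^(k+1) = 0.112652
APV(future benefits) = 106254 * 0.112652 = 11969.7681
Life annuity-due factor ä_{x:5} = sum_{k=0}^{4} k_p_x * v^k = 4.156485
APV(future premiums) = 4907 * 4.156485 = 20395.8724
V = 11969.7681 - 20395.8724
= -8426.1043


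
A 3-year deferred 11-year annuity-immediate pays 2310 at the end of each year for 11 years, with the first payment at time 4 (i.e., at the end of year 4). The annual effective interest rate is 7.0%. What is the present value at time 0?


PV at time 3 of the 11-year annuity-immediate:
a_n = 2310 * (1-(1+0.07)^(-11))/0.07 = 17321.9377
Discount back 3 years to time 0:
PV = 17321.9377 * (1+0.07)^(-3)
= 17321.9377 * 0.816298
= 14139.861


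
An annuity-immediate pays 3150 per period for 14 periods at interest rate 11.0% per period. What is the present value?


PV = PMT * (1 - (1+i)^(-n)) / i
= 3150 * (1 - (1+0.11)^(-14)) / 0.11
= 3150 * (1 - 0.231995) / 0.11
= 3150 * 6.981865
= 21992.8755


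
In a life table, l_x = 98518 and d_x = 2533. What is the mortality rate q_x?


q_x = d_x / l_x
= 2533 / 98518
= 0.0257


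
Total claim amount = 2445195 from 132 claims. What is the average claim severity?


severity = total / number
= 2445195 / 132
= 18524.2045


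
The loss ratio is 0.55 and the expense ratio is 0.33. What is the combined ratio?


Combined ratio = loss ratio + expense ratio
= 0.55 + 0.33
= 0.88


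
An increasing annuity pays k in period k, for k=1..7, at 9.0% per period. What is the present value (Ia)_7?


(Ia)_n = sum_{k=1}^{n} k * v^k, v = 1/(1+i)
v = 0.917431
Sum computed term by term:
(Ia)_7 = 18.4075


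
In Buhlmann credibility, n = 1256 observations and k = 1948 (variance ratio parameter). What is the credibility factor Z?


Z = n / (n + k)
= 1256 / (1256 + 1948)
= 1256 / 3204
= 0.392


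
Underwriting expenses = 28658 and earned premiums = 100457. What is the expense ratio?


Expense ratio = expenses / premiums
= 28658 / 100457
= 0.2853


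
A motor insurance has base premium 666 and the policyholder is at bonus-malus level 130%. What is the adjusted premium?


adjusted = base * BM_level / 100
= 666 * 130 / 100
= 666 * 1.3
= 865.8


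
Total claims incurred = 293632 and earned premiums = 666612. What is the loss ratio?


Loss ratio = claims / premiums
= 293632 / 666612
= 0.4405


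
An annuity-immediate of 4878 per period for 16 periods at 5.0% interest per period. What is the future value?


FV = PMT * ((1+i)^n - 1) / i
= 4878 * ((1.05)^16 - 1) / 0.05
= 4878 * (2.182875 - 1) / 0.05
= 115401.2448


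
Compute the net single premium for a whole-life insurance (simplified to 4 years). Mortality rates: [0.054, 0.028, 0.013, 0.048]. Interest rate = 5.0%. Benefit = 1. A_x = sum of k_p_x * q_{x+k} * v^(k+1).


v = 0.952381
Year 0: k_p_x=1.0, q=0.054, term=0.051429
Year 1: k_p_x=0.946, q=0.028, term=0.024025
Year 2: k_p_x=0.919512, q=0.013, term=0.010326
Year 3: k_p_x=0.907558, q=0.048, term=0.035839
A_x = 0.1216


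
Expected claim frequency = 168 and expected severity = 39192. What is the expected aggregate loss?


E[S] = E[N] * E[X]
= 168 * 39192
= 6.5843e+06


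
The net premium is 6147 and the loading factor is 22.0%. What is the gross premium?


Gross = net * (1 + loading)
= 6147 * (1 + 0.22)
= 6147 * 1.22
= 7499.34


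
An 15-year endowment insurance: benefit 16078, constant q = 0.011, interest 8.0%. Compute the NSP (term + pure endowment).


Term component = 1424.4897
Pure endowment = 15_p_x * v^15 * benefit = 0.847119 * 0.315242 * 16078 = 4293.585
NSP = 5718.0747


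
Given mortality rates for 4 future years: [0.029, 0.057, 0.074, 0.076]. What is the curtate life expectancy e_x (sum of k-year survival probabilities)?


e_x = sum_{k=1}^{n} k_p_x
k_p_x values:
  1_p_x = 0.971
  2_p_x = 0.915653
  3_p_x = 0.847895
  4_p_x = 0.783455
e_x = 3.518


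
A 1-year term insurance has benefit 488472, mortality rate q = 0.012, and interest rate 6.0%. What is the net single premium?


NSP = benefit * q * v
v = 1/(1+i) = 0.943396
NSP = 488472 * 0.012 * 0.943396
= 5529.8717


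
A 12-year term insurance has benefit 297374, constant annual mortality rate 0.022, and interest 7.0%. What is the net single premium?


NSP = benefit * sum_{k=0}^{n-1} k_p_x * q * v^(k+1)
With constant q=0.022, v=0.934579
Sum = 0.157829
NSP = 297374 * 0.157829
= 46934.3764


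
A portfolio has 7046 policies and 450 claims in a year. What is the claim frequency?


frequency = claims / policies
= 450 / 7046
= 0.0639


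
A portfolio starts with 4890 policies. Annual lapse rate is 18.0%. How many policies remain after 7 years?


remaining = initial * (1 - lapse)^years
= 4890 * (1 - 0.18)^7
= 4890 * 0.249285
= 1219.006


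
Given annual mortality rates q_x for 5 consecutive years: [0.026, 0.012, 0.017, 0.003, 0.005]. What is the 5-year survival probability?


p_k = 1 - q_k for each year
Survival = product of (1 - q_k)
= 0.974 * 0.988 * 0.983 * 0.997 * 0.995
= 0.9384


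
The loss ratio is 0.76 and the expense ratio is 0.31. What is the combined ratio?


Combined ratio = loss ratio + expense ratio
= 0.76 + 0.31
= 1.07


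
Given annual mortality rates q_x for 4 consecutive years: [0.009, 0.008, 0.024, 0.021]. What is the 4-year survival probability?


p_k = 1 - q_k for each year
Survival = product of (1 - q_k)
= 0.991 * 0.992 * 0.976 * 0.979
= 0.9393


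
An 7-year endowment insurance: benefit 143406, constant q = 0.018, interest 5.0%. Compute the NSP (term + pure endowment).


Term component = 14203.7051
Pure endowment = 7_p_x * v^7 * benefit = 0.880604 * 0.710681 * 143406 = 89747.5586
NSP = 103951.2637


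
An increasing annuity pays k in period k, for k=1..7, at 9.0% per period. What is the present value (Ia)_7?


(Ia)_n = sum_{k=1}^{n} k * v^k, v = 1/(1+i)
v = 0.917431
Sum computed term by term:
(Ia)_7 = 18.4075


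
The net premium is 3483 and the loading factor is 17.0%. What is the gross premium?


Gross = net * (1 + loading)
= 3483 * (1 + 0.17)
= 3483 * 1.17
= 4075.11


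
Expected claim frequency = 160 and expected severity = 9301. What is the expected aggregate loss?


E[S] = E[N] * E[X]
= 160 * 9301
= 1.4882e+06


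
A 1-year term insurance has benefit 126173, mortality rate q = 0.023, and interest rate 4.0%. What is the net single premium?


NSP = benefit * q * v
v = 1/(1+i) = 0.961538
NSP = 126173 * 0.023 * 0.961538
= 2790.3644


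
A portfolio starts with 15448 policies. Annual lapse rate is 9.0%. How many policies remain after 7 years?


remaining = initial * (1 - lapse)^years
= 15448 * (1 - 0.09)^7
= 15448 * 0.516761
= 7982.9242


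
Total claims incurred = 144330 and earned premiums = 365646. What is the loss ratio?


Loss ratio = claims / premiums
= 144330 / 365646
= 0.3947


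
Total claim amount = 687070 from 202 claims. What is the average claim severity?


severity = total / number
= 687070 / 202
= 3401.3366


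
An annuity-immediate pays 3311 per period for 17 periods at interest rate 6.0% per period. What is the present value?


PV = PMT * (1 - (1+i)^(-n)) / i
= 3311 * (1 - (1+0.06)^(-17)) / 0.06
= 3311 * (1 - 0.371364) / 0.06
= 3311 * 10.47726
= 34690.2068


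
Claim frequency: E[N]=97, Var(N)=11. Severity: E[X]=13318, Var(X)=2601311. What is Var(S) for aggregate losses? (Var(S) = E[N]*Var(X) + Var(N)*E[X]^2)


Var(S) = E[N]*Var(X) + Var(N)*E[X]^2
= 97*2601311 + 11*13318^2
= 252327167 + 1951060364
= 2.2034e+09


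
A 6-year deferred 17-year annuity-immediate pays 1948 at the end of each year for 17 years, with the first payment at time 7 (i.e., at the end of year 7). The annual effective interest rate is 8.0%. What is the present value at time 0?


PV at time 6 of the 17-year annuity-immediate:
a_n = 1948 * (1-(1+0.08)^(-17))/0.08 = 17768.951
Discount back 6 years to time 0:
PV = 17768.951 * (1+0.08)^(-6)
= 17768.951 * 0.63017
= 11197.4532


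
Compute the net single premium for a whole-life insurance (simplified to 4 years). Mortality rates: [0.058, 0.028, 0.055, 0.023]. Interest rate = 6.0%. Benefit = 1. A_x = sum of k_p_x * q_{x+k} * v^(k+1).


v = 0.943396
Year 0: k_p_x=1.0, q=0.058, term=0.054717
Year 1: k_p_x=0.942, q=0.028, term=0.023475
Year 2: k_p_x=0.915624, q=0.055, term=0.042283
Year 3: k_p_x=0.865265, q=0.023, term=0.015764
A_x = 0.1362


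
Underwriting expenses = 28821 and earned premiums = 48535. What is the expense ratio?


Expense ratio = expenses / premiums
= 28821 / 48535
= 0.5938


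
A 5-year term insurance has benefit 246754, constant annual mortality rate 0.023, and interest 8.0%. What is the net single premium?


NSP = benefit * sum_{k=0}^{n-1} k_p_x * q * v^(k+1)
With constant q=0.023, v=0.925926
Sum = 0.088018
NSP = 246754 * 0.088018
= 21718.6767


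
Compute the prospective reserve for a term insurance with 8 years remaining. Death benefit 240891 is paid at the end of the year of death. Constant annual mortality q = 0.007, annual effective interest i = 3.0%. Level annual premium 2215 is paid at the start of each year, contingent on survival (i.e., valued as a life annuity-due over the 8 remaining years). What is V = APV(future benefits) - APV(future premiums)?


v = 1/(1+i) = 0.970874
APV(future benefits) per unit = sum_{k=0}^{7} k_p_x * q * v^(k+1) = 0.048003
APV(future benefits) = 240891 * 0.048003 = 11563.468
Life annuity-due factor ä_{x:8} = sum_{k=0}^{7} k_p_x * v^k = 7.063285
APV(future premiums) = 2215 * 7.063285 = 15645.1756
V = 11563.468 - 15645.1756
= -4081.7076


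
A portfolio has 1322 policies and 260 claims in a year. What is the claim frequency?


frequency = claims / policies
= 260 / 1322
= 0.1967


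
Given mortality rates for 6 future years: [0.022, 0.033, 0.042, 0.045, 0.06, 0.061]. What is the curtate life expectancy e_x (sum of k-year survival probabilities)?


e_x = sum_{k=1}^{n} k_p_x
k_p_x values:
  1_p_x = 0.978
  2_p_x = 0.945726
  3_p_x = 0.906006
  4_p_x = 0.865235
  5_p_x = 0.813321
  6_p_x = 0.763709
e_x = 5.272


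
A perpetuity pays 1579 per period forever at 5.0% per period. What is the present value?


PV = PMT / i
= 1579 / 0.05
= 31580.0
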